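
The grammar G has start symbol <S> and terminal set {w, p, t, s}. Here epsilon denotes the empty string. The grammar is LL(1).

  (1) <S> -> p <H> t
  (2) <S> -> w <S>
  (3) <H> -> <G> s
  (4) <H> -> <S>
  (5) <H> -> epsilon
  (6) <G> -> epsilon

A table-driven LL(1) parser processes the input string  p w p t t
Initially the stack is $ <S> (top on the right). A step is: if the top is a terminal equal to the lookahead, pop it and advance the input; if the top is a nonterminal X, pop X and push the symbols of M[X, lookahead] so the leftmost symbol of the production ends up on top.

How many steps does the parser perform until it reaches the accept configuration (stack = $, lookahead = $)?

step 1: stack=$ <S>  input=p w p t t $  — expand <S> -> p <H> t
step 2: stack=$ t <H> p  input=p w p t t $  — match p
step 3: stack=$ t <H>  input=w p t t $  — expand <H> -> <S>
step 4: stack=$ t <S>  input=w p t t $  — expand <S> -> w <S>
step 5: stack=$ t <S> w  input=w p t t $  — match w
step 6: stack=$ t <S>  input=p t t $  — expand <S> -> p <H> t
step 7: stack=$ t t <H> p  input=p t t $  — match p
step 8: stack=$ t t <H>  input=t t $  — expand <H> -> epsilon
step 9: stack=$ t t  input=t t $  — match t
step 10: stack=$ t  input=t $  — match t
Accept reached after 10 steps.

10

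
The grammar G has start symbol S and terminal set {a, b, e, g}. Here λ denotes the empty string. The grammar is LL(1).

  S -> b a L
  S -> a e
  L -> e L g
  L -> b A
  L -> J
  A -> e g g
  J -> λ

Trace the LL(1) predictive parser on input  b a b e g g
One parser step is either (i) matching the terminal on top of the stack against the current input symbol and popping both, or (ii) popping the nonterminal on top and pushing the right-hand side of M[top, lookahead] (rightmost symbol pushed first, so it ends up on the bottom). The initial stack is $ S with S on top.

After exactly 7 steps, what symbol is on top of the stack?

g

step 1: stack=$ S  input=b a b e g g $  — expand S -> b a L
step 2: stack=$ L a b  input=b a b e g g $  — match b
step 3: stack=$ L a  input=a b e g g $  — match a
step 4: stack=$ L  input=b e g g $  — expand L -> b A
step 5: stack=$ A b  input=b e g g $  — match b
step 6: stack=$ A  input=e g g $  — expand A -> e g g
step 7: stack=$ g g e  input=e g g $  — match e
Stack after step 7: $ g g (top = g).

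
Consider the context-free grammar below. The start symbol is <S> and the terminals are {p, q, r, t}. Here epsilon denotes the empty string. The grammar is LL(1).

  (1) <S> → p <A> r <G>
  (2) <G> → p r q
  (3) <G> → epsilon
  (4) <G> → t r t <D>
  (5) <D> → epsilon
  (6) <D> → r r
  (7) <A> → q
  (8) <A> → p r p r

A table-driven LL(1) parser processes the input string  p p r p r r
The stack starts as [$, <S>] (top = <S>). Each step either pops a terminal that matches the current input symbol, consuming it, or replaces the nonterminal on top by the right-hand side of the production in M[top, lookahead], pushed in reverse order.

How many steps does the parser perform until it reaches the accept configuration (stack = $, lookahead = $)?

9

     Stack            Input          Action
  1  $ <S>            p p r p r r $  expand <S> → p <A> r <G>
  2  $ <G> r <A> p    p p r p r r $  match p
  3  $ <G> r <A>      p r p r r $    expand <A> → p r p r
  4  $ <G> r r p r p  p r p r r $    match p
  5  $ <G> r r p r    r p r r $      match r
  6  $ <G> r r p      p r r $        match p
  7  $ <G> r r        r r $          match r
  8  $ <G> r          r $            match r
  9  $ <G>            $              expand <G> → epsilon
Accept reached after 9 steps.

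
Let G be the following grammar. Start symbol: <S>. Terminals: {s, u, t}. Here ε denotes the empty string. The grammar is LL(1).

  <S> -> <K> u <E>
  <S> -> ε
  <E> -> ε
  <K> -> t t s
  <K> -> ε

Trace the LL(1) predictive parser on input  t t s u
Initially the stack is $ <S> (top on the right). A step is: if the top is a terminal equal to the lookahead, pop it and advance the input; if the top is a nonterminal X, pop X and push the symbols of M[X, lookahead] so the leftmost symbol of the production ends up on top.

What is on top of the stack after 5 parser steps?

u

     Stack          Input      Action
  1  $ <S>          t t s u $  expand <S> -> <K> u <E>
  2  $ <E> u <K>    t t s u $  expand <K> -> t t s
  3  $ <E> u s t t  t t s u $  match t
  4  $ <E> u s t    t s u $    match t
  5  $ <E> u s      s u $      match s
Stack after step 5: $ <E> u (top = u).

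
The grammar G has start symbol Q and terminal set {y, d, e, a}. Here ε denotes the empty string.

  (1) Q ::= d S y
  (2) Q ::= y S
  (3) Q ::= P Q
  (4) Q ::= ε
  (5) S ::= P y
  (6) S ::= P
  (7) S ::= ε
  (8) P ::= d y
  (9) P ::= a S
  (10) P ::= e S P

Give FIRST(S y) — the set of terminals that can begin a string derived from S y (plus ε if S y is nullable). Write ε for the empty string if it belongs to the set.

{a, d, e, y}

FIRST(P) = {a, d, e}
FIRST(Q) = {ε, a, d, e, y}  (via P Q)
FIRST(S) = {ε, a, d, e}  (via P y, P)
FIRST(S y): take FIRST of each symbol in turn, carrying on past any symbol whose FIRST contains ε; result {a, d, e, y}.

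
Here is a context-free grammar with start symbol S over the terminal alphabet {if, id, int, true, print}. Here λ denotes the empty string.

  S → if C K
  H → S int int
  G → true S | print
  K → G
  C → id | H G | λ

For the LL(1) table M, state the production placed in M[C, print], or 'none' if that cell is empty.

FIRST(S) = {if}
FIRST(G) = {print, true}
FIRST(H) = {if}  (via S int int)
FIRST(K) = {print, true}  (via G)
FIRST(C) = {λ, id, if}  (via H G)
FOLLOW(S) includes $ since S is the start symbol.
FOLLOW(C): in S→if C K, C is followed by K with FIRST {print, true}. Thus FOLLOW(C) = {print, true}.
For C → id: FIRST(id) = {id}, so it goes in M[C, t] for t ∈ {id}.
For C → H G: FIRST(H G) = {if}, so it goes in M[C, t] for t ∈ {if}.
For C → λ: FIRST(λ) = {λ}, so it goes in M[C, t] for t ∈ {}; since λ ∈ FIRST, also for every t ∈ FOLLOW(C) = {print, true}.

C → λ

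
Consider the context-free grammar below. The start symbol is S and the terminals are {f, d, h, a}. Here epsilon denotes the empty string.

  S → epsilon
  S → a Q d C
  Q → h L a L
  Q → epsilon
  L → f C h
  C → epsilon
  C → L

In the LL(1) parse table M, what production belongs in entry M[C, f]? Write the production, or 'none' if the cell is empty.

C → L

FIRST(S) = {epsilon, a}
FIRST(Q) = {epsilon, h}
FIRST(L) = {f}
FIRST(C) = {epsilon, f}  (via L)
FOLLOW(S) includes $ since S is the start symbol.
FOLLOW(S): S appears on no right-hand side. Thus FOLLOW(S) = {$}.
FOLLOW(C): in S→a Q d C, the suffix after C is empty, so FOLLOW(C) ⊇ FOLLOW(S) = {$}; in L→f C h, C is followed by h with FIRST {h}. Thus FOLLOW(C) = {$, h}.
For C → epsilon: FIRST(epsilon) = {epsilon}, so it goes in M[C, t] for t ∈ {}; since epsilon ∈ FIRST, also for every t ∈ FOLLOW(C) = {$, h}.
For C → L: FIRST(L) = {f}, so it goes in M[C, t] for t ∈ {f}.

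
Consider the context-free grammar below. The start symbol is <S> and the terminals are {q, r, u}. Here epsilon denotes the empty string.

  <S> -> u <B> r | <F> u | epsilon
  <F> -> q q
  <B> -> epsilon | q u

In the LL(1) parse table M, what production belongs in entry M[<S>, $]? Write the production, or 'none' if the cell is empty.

<S> -> epsilon

FIRST(<F>) = {q}
FIRST(<B>) = {epsilon, q}
FIRST(<S>) = {epsilon, q, u}  (via <F> u)
FOLLOW(<S>) includes $ since <S> is the start symbol.
FOLLOW(<S>): <S> appears on no right-hand side. Thus FOLLOW(<S>) = {$}.
For <S> -> u <B> r: FIRST(u <B> r) = {u}, so it goes in M[<S>, t] for t ∈ {u}.
For <S> -> <F> u: FIRST(<F> u) = {q}, so it goes in M[<S>, t] for t ∈ {q}.
For <S> -> epsilon: FIRST(epsilon) = {epsilon}, so it goes in M[<S>, t] for t ∈ {}; since epsilon ∈ FIRST, also for every t ∈ FOLLOW(<S>) = {$}.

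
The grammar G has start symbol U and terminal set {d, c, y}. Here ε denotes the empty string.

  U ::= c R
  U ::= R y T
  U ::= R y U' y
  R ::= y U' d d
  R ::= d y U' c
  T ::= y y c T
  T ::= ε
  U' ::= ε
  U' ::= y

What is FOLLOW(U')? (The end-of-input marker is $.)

{c, d, y}

FIRST(R): from R::=y U' d d we get {y}; from R::=d y U' c we get {d}. So FIRST(R) = {d, y}.
FIRST(T): from T::=y y c T we get {y}; from T::=ε we get {ε}. So FIRST(T) = {ε, y}.
FIRST(U'): from U'::=ε we get {ε}; from U'::=y we get {y}. So FIRST(U') = {ε, y}.
FIRST(U): from U::=c R we get {c}; from U::=R y T we get {d, y}; from U::=R y U' y we get {d, y}. So FIRST(U) = {c, d, y}.
FOLLOW(U) includes $ since U is the start symbol.
FOLLOW(U): U appears on no right-hand side. Thus FOLLOW(U) = {$}.
FOLLOW(R): in U::=c R, the suffix after R is empty, so FOLLOW(R) ⊇ FOLLOW(U) = {$}; in U::=R y T, R is followed by y T with FIRST {y}; in U::=R y U' y, R is followed by y U' y with FIRST {y}. Thus FOLLOW(R) = {$, y}.
FOLLOW(T): in U::=R y T, the suffix after T is empty, so FOLLOW(T) ⊇ FOLLOW(U) = {$}; in T::=y y c T, the suffix after T is empty (adds nothing new). Thus FOLLOW(T) = {$}.
FOLLOW(U'): in U::=R y U' y, U' is followed by y with FIRST {y}; in R::=y U' d d, U' is followed by d d with FIRST {d}; in R::=d y U' c, U' is followed by c with FIRST {c}. Thus FOLLOW(U') = {c, d, y}.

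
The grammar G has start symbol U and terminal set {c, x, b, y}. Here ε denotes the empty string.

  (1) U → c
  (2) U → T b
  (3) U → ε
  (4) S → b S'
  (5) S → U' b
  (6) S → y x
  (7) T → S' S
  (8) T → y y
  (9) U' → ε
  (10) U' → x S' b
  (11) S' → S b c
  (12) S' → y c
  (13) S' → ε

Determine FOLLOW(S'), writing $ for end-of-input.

FIRST(U') = {ε, x}
FIRST(S) = {b, x, y}  (via U' b)
FIRST(S') = {ε, b, x, y}  (via S b c)
FIRST(T) = {b, x, y}  (via S' S)
FIRST(U) = {ε, b, c, x, y}  (via T b)
FOLLOW(U) includes $ since U is the start symbol.
FOLLOW(U): U appears on no right-hand side. Thus FOLLOW(U) = {$}.
FOLLOW(T): in U→T b, T is followed by b with FIRST {b}. Thus FOLLOW(T) = {b}.
FOLLOW(S): in T→S' S, the suffix after S is empty, so FOLLOW(S) ⊇ FOLLOW(T) = {b}; in S'→S b c, S is followed by b c with FIRST {b}. Thus FOLLOW(S) = {b}.
FOLLOW(U'): in S→U' b, U' is followed by b with FIRST {b}. Thus FOLLOW(U') = {b}.
FOLLOW(S'): in S→b S', the suffix after S' is empty, so FOLLOW(S') ⊇ FOLLOW(S) = {b}; in T→S' S, S' is followed by S with FIRST {b, x, y}; in U'→x S' b, S' is followed by b with FIRST {b}. Thus FOLLOW(S') = {b, x, y}.

{b, x, y}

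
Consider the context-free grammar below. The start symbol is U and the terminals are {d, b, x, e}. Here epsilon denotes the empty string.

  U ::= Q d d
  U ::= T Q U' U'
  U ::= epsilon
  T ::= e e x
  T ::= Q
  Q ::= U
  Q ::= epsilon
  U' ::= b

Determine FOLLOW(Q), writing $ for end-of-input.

{b, d, e}

FIRST(U') = {b}
FIRST(U) = {epsilon, b, d, e}  (via Q d d, T Q U' U')
FIRST(Q) = {epsilon, b, d, e}  (via U)
FIRST(T) = {epsilon, b, d, e}  (via Q)
FOLLOW(U) includes $ since U is the start symbol.
FOLLOW(T): in U::=T Q U' U', T is followed by Q U' U' with FIRST {b, d, e}. Thus FOLLOW(T) = {b, d, e}.
FOLLOW(Q): in U::=Q d d, Q is followed by d d with FIRST {d}; in U::=T Q U' U', Q is followed by U' U' with FIRST {b}; in T::=Q, the suffix after Q is empty, so FOLLOW(Q) ⊇ FOLLOW(T) = {b, d, e}. Thus FOLLOW(Q) = {b, d, e}.
FOLLOW(U): in Q::=U, the suffix after U is empty, so FOLLOW(U) ⊇ FOLLOW(Q) = {b, d, e}. Thus FOLLOW(U) = {$, b, d, e}.
FOLLOW(U'): in U::=T Q U' U' (occurrence 1), U' is followed by U' with FIRST {b}; in U::=T Q U' U' (occurrence 2), the suffix after U' is empty, so FOLLOW(U') ⊇ FOLLOW(U) = {$, b, d, e}. Thus FOLLOW(U') = {$, b, d, e}.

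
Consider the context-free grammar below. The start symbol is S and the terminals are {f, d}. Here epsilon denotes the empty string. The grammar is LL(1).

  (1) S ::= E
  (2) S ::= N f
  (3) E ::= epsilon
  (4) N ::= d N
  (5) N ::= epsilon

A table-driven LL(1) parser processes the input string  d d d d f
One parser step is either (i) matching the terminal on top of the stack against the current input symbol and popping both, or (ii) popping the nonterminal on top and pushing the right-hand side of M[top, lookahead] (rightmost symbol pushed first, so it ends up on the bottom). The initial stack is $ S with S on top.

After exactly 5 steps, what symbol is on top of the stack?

     Stack    Input        Action
  1  $ S      d d d d f $  expand S ::= N f
  2  $ f N    d d d d f $  expand N ::= d N
  3  $ f N d  d d d d f $  match d
  4  $ f N    d d d f $    expand N ::= d N
  5  $ f N d  d d d f $    match d
Stack after step 5: $ f N (top = N).

N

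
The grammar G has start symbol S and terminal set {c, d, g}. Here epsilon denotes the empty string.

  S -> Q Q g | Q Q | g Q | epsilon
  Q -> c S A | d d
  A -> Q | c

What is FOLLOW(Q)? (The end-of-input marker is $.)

{$, c, d, g}

FIRST(Q) = {c, d}
FIRST(S) = {epsilon, c, d, g}  (via Q Q g, Q Q)
FIRST(A) = {c, d}  (via Q)
FOLLOW(S) includes $ since S is the start symbol.
FOLLOW(S): in Q->c S A, S is followed by A with FIRST {c, d}. Thus FOLLOW(S) = {$, c, d}.
FOLLOW(Q): in S->Q Q g (occurrence 1), Q is followed by Q g with FIRST {c, d}; in S->Q Q g (occurrence 2), Q is followed by g with FIRST {g}; in S->Q Q (occurrence 1), Q is followed by Q with FIRST {c, d}; in S->Q Q (occurrence 2), the suffix after Q is empty, so FOLLOW(Q) ⊇ FOLLOW(S) = {$, c, d}; in S->g Q, the suffix after Q is empty, so FOLLOW(Q) ⊇ FOLLOW(S) = {$, c, d}; in A->Q, the suffix after Q is empty, so FOLLOW(Q) ⊇ FOLLOW(A) = {$, c, d, g}. Thus FOLLOW(Q) = {$, c, d, g}.
FOLLOW(A): in Q->c S A, the suffix after A is empty, so FOLLOW(A) ⊇ FOLLOW(Q) = {$, c, d, g}. Thus FOLLOW(A) = {$, c, d, g}.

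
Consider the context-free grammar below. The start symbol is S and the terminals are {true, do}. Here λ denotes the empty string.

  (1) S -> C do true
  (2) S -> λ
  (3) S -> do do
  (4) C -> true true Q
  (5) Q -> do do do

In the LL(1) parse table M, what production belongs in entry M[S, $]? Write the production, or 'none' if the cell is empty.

FIRST(C): from C->true true Q we get {true}. So FIRST(C) = {true}.
FIRST(Q): from Q->do do do we get {do}. So FIRST(Q) = {do}.
FIRST(S): from S->C do true we get {true}; from S->λ we get {λ}; from S->do do we get {do}. So FIRST(S) = {λ, do, true}.
FOLLOW(S) includes $ since S is the start symbol.
FOLLOW(S): S appears on no right-hand side. Thus FOLLOW(S) = {$}.
For S -> C do true: FIRST(C do true) = {true}, so it goes in M[S, t] for t ∈ {true}.
For S -> λ: FIRST(λ) = {λ}, so it goes in M[S, t] for t ∈ {}; since λ ∈ FIRST, also for every t ∈ FOLLOW(S) = {$}.
For S -> do do: FIRST(do do) = {do}, so it goes in M[S, t] for t ∈ {do}.

S -> λ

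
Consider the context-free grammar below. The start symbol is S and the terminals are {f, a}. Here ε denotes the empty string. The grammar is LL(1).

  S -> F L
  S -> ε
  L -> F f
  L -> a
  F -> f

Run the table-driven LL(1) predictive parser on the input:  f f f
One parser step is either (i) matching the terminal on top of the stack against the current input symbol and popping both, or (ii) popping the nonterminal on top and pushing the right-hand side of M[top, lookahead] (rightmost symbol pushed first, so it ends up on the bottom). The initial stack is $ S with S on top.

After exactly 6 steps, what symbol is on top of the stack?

f

     Stack  Input    Action
  1  $ S    f f f $  expand S -> F L
  2  $ L F  f f f $  expand F -> f
  3  $ L f  f f f $  match f
  4  $ L    f f $    expand L -> F f
  5  $ f F  f f $    expand F -> f
  6  $ f f  f f $    match f
Stack after step 6: $ f (top = f).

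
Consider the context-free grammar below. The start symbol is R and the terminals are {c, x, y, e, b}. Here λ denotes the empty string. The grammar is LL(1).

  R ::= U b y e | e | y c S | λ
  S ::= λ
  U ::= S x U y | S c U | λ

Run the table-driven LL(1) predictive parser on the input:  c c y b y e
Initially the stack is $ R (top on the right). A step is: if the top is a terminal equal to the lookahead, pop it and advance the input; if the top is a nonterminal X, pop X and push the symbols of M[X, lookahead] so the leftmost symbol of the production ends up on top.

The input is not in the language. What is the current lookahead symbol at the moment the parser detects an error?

y

step 1: stack=$ R  input=c c y b y e $  — expand R ::= U b y e
step 2: stack=$ e y b U  input=c c y b y e $  — expand U ::= S c U
step 3: stack=$ e y b U c S  input=c c y b y e $  — expand S ::= λ
step 4: stack=$ e y b U c  input=c c y b y e $  — match c
step 5: stack=$ e y b U  input=c y b y e $  — expand U ::= S c U
step 6: stack=$ e y b U c S  input=c y b y e $  — expand S ::= λ
step 7: stack=$ e y b U c  input=c y b y e $  — match c
step 8: stack=$ e y b U  input=y b y e $  — expand U ::= λ
step 9: stack=$ e y b  input=y b y e $  — error: top is terminal b but lookahead is y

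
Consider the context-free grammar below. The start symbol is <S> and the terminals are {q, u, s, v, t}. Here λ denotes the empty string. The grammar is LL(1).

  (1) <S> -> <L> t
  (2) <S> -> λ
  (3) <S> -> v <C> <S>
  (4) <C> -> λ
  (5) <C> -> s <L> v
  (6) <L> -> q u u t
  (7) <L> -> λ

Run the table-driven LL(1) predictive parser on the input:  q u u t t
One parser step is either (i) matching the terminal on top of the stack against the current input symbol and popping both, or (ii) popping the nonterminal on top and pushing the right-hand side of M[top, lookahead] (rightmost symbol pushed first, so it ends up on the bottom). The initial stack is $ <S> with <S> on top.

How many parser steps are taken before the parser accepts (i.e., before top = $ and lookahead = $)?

step 1: stack=$ <S>  input=q u u t t $  — expand <S> -> <L> t
step 2: stack=$ t <L>  input=q u u t t $  — expand <L> -> q u u t
step 3: stack=$ t t u u q  input=q u u t t $  — match q
step 4: stack=$ t t u u  input=u u t t $  — match u
step 5: stack=$ t t u  input=u t t $  — match u
step 6: stack=$ t t  input=t t $  — match t
step 7: stack=$ t  input=t $  — match t
Accept reached after 7 steps.

7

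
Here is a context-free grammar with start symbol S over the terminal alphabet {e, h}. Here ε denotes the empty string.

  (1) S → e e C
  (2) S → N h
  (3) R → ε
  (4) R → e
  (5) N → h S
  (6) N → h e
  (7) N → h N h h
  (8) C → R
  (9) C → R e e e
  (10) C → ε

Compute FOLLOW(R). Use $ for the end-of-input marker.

FIRST(R) = {ε, e}
FIRST(N) = {h}
FIRST(S) = {e, h}  (via N h)
FIRST(C) = {ε, e}  (via R, R e e e)
FOLLOW(S) includes $ since S is the start symbol.
FOLLOW(N): in S→N h, N is followed by h with FIRST {h}; in N→h N h h, N is followed by h h with FIRST {h}. Thus FOLLOW(N) = {h}.
FOLLOW(S): in N→h S, the suffix after S is empty, so FOLLOW(S) ⊇ FOLLOW(N) = {h}. Thus FOLLOW(S) = {$, h}.
FOLLOW(C): in S→e e C, the suffix after C is empty, so FOLLOW(C) ⊇ FOLLOW(S) = {$, h}. Thus FOLLOW(C) = {$, h}.
FOLLOW(R): in C→R, the suffix after R is empty, so FOLLOW(R) ⊇ FOLLOW(C) = {$, h}; in C→R e e e, R is followed by e e e with FIRST {e}. Thus FOLLOW(R) = {$, e, h}.

{$, e, h}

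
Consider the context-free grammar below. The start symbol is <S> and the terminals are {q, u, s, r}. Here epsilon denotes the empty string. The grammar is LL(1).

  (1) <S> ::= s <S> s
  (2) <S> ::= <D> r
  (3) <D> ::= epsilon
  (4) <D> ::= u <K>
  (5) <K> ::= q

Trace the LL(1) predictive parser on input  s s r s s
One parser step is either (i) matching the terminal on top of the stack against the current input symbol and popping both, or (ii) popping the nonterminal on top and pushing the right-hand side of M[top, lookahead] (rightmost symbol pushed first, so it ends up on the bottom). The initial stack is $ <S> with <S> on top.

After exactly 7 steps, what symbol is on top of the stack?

s

     Stack        Input        Action
  1  $ <S>        s s r s s $  expand <S> ::= s <S> s
  2  $ s <S> s    s s r s s $  match s
  3  $ s <S>      s r s s $    expand <S> ::= s <S> s
  4  $ s s <S> s  s r s s $    match s
  5  $ s s <S>    r s s $      expand <S> ::= <D> r
  6  $ s s r <D>  r s s $      expand <D> ::= epsilon
  7  $ s s r      r s s $      match r
Stack after step 7: $ s s (top = s).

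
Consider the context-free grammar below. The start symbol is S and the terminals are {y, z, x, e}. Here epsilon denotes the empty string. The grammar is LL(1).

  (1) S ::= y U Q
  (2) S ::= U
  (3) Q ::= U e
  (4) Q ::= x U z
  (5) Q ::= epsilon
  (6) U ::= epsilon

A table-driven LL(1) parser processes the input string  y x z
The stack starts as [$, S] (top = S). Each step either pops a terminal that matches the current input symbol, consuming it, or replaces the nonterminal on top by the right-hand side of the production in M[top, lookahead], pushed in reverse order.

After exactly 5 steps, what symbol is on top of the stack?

U

     Stack    Input    Action
  1  $ S      y x z $  expand S ::= y U Q
  2  $ Q U y  y x z $  match y
  3  $ Q U    x z $    expand U ::= epsilon
  4  $ Q      x z $    expand Q ::= x U z
  5  $ z U x  x z $    match x
Stack after step 5: $ z U (top = U).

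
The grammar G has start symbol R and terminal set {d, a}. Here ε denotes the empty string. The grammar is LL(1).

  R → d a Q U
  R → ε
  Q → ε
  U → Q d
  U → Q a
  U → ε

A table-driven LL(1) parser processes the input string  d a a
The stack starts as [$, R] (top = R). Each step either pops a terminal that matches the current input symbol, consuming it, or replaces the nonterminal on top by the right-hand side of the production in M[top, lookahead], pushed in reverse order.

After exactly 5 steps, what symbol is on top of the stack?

Q

     Stack      Input    Action
  1  $ R        d a a $  expand R → d a Q U
  2  $ U Q a d  d a a $  match d
  3  $ U Q a    a a $    match a
  4  $ U Q      a $      expand Q → ε
  5  $ U        a $      expand U → Q a
Stack after step 5: $ a Q (top = Q).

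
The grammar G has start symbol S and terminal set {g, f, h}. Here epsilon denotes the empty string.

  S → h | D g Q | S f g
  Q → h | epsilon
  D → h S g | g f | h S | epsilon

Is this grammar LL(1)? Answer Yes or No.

FIRST(S) = {g, h}
FIRST(Q) = {epsilon, h}
FIRST(D) = {epsilon, g, h}
FOLLOW(S) = {$, f, g}
FOLLOW(Q) = {$, f, g}
FOLLOW(D) = {g}
Cell M[D, g] receives both D → g f and D → epsilon — the grammar is not LL(1).

No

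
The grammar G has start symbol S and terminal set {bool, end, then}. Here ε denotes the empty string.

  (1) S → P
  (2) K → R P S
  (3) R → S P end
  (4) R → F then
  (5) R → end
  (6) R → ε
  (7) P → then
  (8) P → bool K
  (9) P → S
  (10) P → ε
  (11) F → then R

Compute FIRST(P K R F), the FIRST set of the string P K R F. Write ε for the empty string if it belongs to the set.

{bool, end, then}

FIRST(F) = {then}
FIRST(S) = {ε, bool, then}  (via P)
FIRST(P) = {ε, bool, then}  (via S)
FIRST(R) = {ε, bool, end, then}  (via S P end, F then)
FIRST(K) = {ε, bool, end, then}  (via R P S)
FIRST(P K R F): take FIRST of each symbol in turn, carrying on past any symbol whose FIRST contains ε; result {bool, end, then}.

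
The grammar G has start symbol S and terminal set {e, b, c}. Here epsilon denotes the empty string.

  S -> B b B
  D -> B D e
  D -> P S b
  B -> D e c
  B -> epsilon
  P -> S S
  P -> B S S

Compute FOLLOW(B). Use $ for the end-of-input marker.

{$, b}

FIRST(S) = {b}  (via B b B)
FIRST(D) = {b}  (via B D e, P S b)
FIRST(B) = {epsilon, b}  (via D e c)
FIRST(P) = {b}  (via S S, B S S)
FOLLOW(S) includes $ since S is the start symbol.
FOLLOW(D): in D->B D e, D is followed by e with FIRST {e}; in B->D e c, D is followed by e c with FIRST {e}. Thus FOLLOW(D) = {e}.
FOLLOW(P): in D->P S b, P is followed by S b with FIRST {b}. Thus FOLLOW(P) = {b}.
FOLLOW(S): in D->P S b, S is followed by b with FIRST {b}; in P->S S (occurrence 1), S is followed by S with FIRST {b}; in P->S S (occurrence 2), the suffix after S is empty, so FOLLOW(S) ⊇ FOLLOW(P) = {b}; in P->B S S (occurrence 1), S is followed by S with FIRST {b}; in P->B S S (occurrence 2), the suffix after S is empty, so FOLLOW(S) ⊇ FOLLOW(P) = {b}. Thus FOLLOW(S) = {$, b}.
FOLLOW(B): in S->B b B (occurrence 1), B is followed by b B with FIRST {b}; in S->B b B (occurrence 2), the suffix after B is empty, so FOLLOW(B) ⊇ FOLLOW(S) = {$, b}; in D->B D e, B is followed by D e with FIRST {b}; in P->B S S, B is followed by S S with FIRST {b}. Thus FOLLOW(B) = {$, b}.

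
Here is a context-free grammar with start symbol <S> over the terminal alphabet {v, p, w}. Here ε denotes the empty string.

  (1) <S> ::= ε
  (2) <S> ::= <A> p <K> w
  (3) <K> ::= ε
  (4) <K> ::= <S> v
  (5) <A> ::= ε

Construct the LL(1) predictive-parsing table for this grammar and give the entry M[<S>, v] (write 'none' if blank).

FIRST(<A>): from <A>::=ε we get {ε}. So FIRST(<A>) = {ε}.
FIRST(<S>): from <S>::=ε we get {ε}; from <S>::=<A> p <K> w we get {p}. So FIRST(<S>) = {ε, p}.
FIRST(<K>): from <K>::=ε we get {ε}; from <K>::=<S> v we get {p, v}. So FIRST(<K>) = {ε, p, v}.
FOLLOW(<S>) includes $ since <S> is the start symbol.
FOLLOW(<S>): in <K>::=<S> v, <S> is followed by v with FIRST {v}. Thus FOLLOW(<S>) = {$, v}.
For <S> ::= ε: FIRST(ε) = {ε}, so it goes in M[<S>, t] for t ∈ {}; since ε ∈ FIRST, also for every t ∈ FOLLOW(<S>) = {$, v}.
For <S> ::= <A> p <K> w: FIRST(<A> p <K> w) = {p}, so it goes in M[<S>, t] for t ∈ {p}.

<S> ::= ε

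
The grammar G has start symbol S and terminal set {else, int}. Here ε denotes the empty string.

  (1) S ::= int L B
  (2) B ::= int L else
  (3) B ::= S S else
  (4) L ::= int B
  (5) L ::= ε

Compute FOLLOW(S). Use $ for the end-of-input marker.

{$, else, int}

FIRST(S) = {int}
FIRST(L) = {ε, int}
FIRST(B) = {int}  (via S S else)
FOLLOW(S) includes $ since S is the start symbol.
FOLLOW(S): in B::=S S else (occurrence 1), S is followed by S else with FIRST {int}; in B::=S S else (occurrence 2), S is followed by else with FIRST {else}. Thus FOLLOW(S) = {$, else, int}.
FOLLOW(L): in S::=int L B, L is followed by B with FIRST {int}; in B::=int L else, L is followed by else with FIRST {else}. Thus FOLLOW(L) = {else, int}.
FOLLOW(B): in S::=int L B, the suffix after B is empty, so FOLLOW(B) ⊇ FOLLOW(S) = {$, else, int}; in L::=int B, the suffix after B is empty, so FOLLOW(B) ⊇ FOLLOW(L) = {else, int}. Thus FOLLOW(B) = {$, else, int}.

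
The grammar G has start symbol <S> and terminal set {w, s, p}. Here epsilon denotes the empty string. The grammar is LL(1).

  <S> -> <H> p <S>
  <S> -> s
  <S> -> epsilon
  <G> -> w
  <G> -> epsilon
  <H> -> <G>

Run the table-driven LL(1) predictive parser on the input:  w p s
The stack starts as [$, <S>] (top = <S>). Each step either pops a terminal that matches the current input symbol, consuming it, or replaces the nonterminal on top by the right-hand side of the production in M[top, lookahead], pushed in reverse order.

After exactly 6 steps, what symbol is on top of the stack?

s

     Stack        Input    Action
  1  $ <S>        w p s $  expand <S> -> <H> p <S>
  2  $ <S> p <H>  w p s $  expand <H> -> <G>
  3  $ <S> p <G>  w p s $  expand <G> -> w
  4  $ <S> p w    w p s $  match w
  5  $ <S> p      p s $    match p
  6  $ <S>        s $      expand <S> -> s
Stack after step 6: $ s (top = s).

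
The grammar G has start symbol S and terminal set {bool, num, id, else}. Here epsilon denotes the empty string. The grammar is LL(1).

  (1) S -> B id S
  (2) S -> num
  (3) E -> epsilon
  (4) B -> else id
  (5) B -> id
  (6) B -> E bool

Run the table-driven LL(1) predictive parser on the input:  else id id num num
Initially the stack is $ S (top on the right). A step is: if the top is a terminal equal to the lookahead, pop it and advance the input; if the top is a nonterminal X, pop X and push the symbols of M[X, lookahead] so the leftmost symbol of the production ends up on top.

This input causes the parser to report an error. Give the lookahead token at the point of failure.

num

step 1: stack=$ S  input=else id id num num $  — expand S -> B id S
step 2: stack=$ S id B  input=else id id num num $  — expand B -> else id
step 3: stack=$ S id id else  input=else id id num num $  — match else
step 4: stack=$ S id id  input=id id num num $  — match id
step 5: stack=$ S id  input=id num num $  — match id
step 6: stack=$ S  input=num num $  — expand S -> num
step 7: stack=$ num  input=num num $  — match num
step 8: stack=$  input=num $  — error: stack empty but input remains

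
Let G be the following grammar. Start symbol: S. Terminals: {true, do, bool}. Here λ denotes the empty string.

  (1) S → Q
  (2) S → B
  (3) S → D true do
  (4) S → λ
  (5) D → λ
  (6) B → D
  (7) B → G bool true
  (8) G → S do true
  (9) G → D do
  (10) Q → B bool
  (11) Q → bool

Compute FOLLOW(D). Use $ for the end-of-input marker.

FIRST(D) = {λ}
FIRST(S) = {λ, bool, do, true}  (via Q, B, D true do)
FIRST(G) = {bool, do, true}  (via S do true, D do)
FIRST(B) = {λ, bool, do, true}  (via D, G bool true)
FIRST(Q) = {bool, do, true}  (via B bool)
FOLLOW(S) includes $ since S is the start symbol.
FOLLOW(S): in G→S do true, S is followed by do true with FIRST {do}. Thus FOLLOW(S) = {$, do}.
FOLLOW(B): in S→B, the suffix after B is empty, so FOLLOW(B) ⊇ FOLLOW(S) = {$, do}; in Q→B bool, B is followed by bool with FIRST {bool}. Thus FOLLOW(B) = {$, bool, do}.
FOLLOW(D): in S→D true do, D is followed by true do with FIRST {true}; in B→D, the suffix after D is empty, so FOLLOW(D) ⊇ FOLLOW(B) = {$, bool, do}; in G→D do, D is followed by do with FIRST {do}. Thus FOLLOW(D) = {$, bool, do, true}.
FOLLOW(G): in B→G bool true, G is followed by bool true with FIRST {bool}. Thus FOLLOW(G) = {bool}.
FOLLOW(Q): in S→Q, the suffix after Q is empty, so FOLLOW(Q) ⊇ FOLLOW(S) = {$, do}. Thus FOLLOW(Q) = {$, do}.

{$, bool, do, true}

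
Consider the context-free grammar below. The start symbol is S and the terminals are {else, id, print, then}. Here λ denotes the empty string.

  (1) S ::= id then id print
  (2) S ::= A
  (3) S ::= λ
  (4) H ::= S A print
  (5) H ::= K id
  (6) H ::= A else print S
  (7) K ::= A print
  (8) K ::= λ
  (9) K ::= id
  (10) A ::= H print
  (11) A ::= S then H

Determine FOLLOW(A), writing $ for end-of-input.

{$, else, id, print, then}

FIRST(S) = {λ, id, then}  (via A)
FIRST(H) = {id, then}  (via S A print, K id, A else print S)
FIRST(A) = {id, then}  (via H print, S then H)
FIRST(K) = {λ, id, then}  (via A print)
FOLLOW(S) includes $ since S is the start symbol.
FOLLOW(K): in H::=K id, K is followed by id with FIRST {id}. Thus FOLLOW(K) = {id}.
FOLLOW(S): in H::=S A print, S is followed by A print with FIRST {id, then}; in H::=A else print S, the suffix after S is empty, so FOLLOW(S) ⊇ FOLLOW(H) = {$, else, id, print, then}; in A::=S then H, S is followed by then H with FIRST {then}. Thus FOLLOW(S) = {$, else, id, print, then}.
FOLLOW(A): in S::=A, the suffix after A is empty, so FOLLOW(A) ⊇ FOLLOW(S) = {$, else, id, print, then}; in H::=S A print, A is followed by print with FIRST {print}; in H::=A else print S, A is followed by else print S with FIRST {else}; in K::=A print, A is followed by print with FIRST {print}. Thus FOLLOW(A) = {$, else, id, print, then}.
FOLLOW(H): in A::=H print, H is followed by print with FIRST {print}; in A::=S then H, the suffix after H is empty, so FOLLOW(H) ⊇ FOLLOW(A) = {$, else, id, print, then}. Thus FOLLOW(H) = {$, else, id, print, then}.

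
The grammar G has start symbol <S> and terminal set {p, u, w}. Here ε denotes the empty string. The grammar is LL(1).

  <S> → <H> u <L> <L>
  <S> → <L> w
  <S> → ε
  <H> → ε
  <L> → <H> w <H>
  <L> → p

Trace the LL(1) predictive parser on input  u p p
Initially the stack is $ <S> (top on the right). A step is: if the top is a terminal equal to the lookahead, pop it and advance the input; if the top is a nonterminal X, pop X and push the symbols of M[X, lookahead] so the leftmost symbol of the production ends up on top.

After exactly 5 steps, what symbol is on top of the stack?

step 1: stack=$ <S>  input=u p p $  — expand <S> → <H> u <L> <L>
step 2: stack=$ <L> <L> u <H>  input=u p p $  — expand <H> → ε
step 3: stack=$ <L> <L> u  input=u p p $  — match u
step 4: stack=$ <L> <L>  input=p p $  — expand <L> → p
step 5: stack=$ <L> p  input=p p $  — match p
Stack after step 5: $ <L> (top = <L>).

<L>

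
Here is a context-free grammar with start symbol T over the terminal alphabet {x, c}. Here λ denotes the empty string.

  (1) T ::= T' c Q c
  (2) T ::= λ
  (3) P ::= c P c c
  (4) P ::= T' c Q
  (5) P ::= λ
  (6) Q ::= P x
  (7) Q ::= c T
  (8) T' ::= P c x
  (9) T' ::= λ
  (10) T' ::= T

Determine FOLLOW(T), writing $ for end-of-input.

FIRST(T): from T::=T' c Q c we get {c}; from T::=λ we get {λ}. So FIRST(T) = {λ, c}.
FIRST(P): from P::=c P c c we get {c}; from P::=T' c Q we get {c}; from P::=λ we get {λ}. So FIRST(P) = {λ, c}.
FIRST(Q): from Q::=P x we get {c, x}; from Q::=c T we get {c}. So FIRST(Q) = {c, x}.
FIRST(T'): from T'::=P c x we get {c}; from T'::=λ we get {λ}; from T'::=T we get {λ, c}. So FIRST(T') = {λ, c}.
FOLLOW(T) includes $ since T is the start symbol.
FOLLOW(P): in P::=c P c c, P is followed by c c with FIRST {c}; in Q::=P x, P is followed by x with FIRST {x}; in T'::=P c x, P is followed by c x with FIRST {c}. Thus FOLLOW(P) = {c, x}.
FOLLOW(Q): in T::=T' c Q c, Q is followed by c with FIRST {c}; in P::=T' c Q, the suffix after Q is empty, so FOLLOW(Q) ⊇ FOLLOW(P) = {c, x}. Thus FOLLOW(Q) = {c, x}.
FOLLOW(T'): in T::=T' c Q c, T' is followed by c Q c with FIRST {c}; in P::=T' c Q, T' is followed by c Q with FIRST {c}. Thus FOLLOW(T') = {c}.
FOLLOW(T): in Q::=c T, the suffix after T is empty, so FOLLOW(T) ⊇ FOLLOW(Q) = {c, x}; in T'::=T, the suffix after T is empty, so FOLLOW(T) ⊇ FOLLOW(T') = {c}. Thus FOLLOW(T) = {$, c, x}.

{$, c, x}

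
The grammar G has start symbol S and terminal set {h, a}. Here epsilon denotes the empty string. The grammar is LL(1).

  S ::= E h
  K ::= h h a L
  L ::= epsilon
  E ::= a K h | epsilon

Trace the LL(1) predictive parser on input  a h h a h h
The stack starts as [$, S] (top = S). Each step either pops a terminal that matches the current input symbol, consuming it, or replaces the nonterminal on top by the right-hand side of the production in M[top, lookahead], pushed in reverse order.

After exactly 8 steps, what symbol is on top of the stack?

     Stack          Input          Action
  1  $ S            a h h a h h $  expand S ::= E h
  2  $ h E          a h h a h h $  expand E ::= a K h
  3  $ h h K a      a h h a h h $  match a
  4  $ h h K        h h a h h $    expand K ::= h h a L
  5  $ h h L a h h  h h a h h $    match h
  6  $ h h L a h    h a h h $      match h
  7  $ h h L a      a h h $        match a
  8  $ h h L        h h $          expand L ::= epsilon
Stack after step 8: $ h h (top = h).

h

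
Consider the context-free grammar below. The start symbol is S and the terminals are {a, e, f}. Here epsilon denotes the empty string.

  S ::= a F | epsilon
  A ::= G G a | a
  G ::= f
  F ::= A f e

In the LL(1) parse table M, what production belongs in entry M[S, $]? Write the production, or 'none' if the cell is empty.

S ::= epsilon

FIRST(S) = {epsilon, a}
FIRST(G) = {f}
FIRST(A) = {a, f}  (via G G a)
FIRST(F) = {a, f}  (via A f e)
FOLLOW(S) includes $ since S is the start symbol.
FOLLOW(S): S appears on no right-hand side. Thus FOLLOW(S) = {$}.
For S ::= a F: FIRST(a F) = {a}, so it goes in M[S, t] for t ∈ {a}.
For S ::= epsilon: FIRST(epsilon) = {epsilon}, so it goes in M[S, t] for t ∈ {}; since epsilon ∈ FIRST, also for every t ∈ FOLLOW(S) = {$}.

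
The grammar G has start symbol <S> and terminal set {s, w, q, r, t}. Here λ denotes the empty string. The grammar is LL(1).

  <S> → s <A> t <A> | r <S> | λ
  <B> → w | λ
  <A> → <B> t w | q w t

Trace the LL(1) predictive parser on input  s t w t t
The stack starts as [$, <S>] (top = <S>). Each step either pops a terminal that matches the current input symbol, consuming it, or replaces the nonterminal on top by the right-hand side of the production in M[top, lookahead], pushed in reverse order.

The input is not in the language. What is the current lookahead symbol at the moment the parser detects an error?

step 1: stack=$ <S>  input=s t w t t $  — expand <S> → s <A> t <A>
step 2: stack=$ <A> t <A> s  input=s t w t t $  — match s
step 3: stack=$ <A> t <A>  input=t w t t $  — expand <A> → <B> t w
step 4: stack=$ <A> t w t <B>  input=t w t t $  — expand <B> → λ
step 5: stack=$ <A> t w t  input=t w t t $  — match t
step 6: stack=$ <A> t w  input=w t t $  — match w
step 7: stack=$ <A> t  input=t t $  — match t
step 8: stack=$ <A>  input=t $  — expand <A> → <B> t w
step 9: stack=$ w t <B>  input=t $  — expand <B> → λ
step 10: stack=$ w t  input=t $  — match t
step 11: stack=$ w  input=$  — error: top is terminal w but lookahead is $

$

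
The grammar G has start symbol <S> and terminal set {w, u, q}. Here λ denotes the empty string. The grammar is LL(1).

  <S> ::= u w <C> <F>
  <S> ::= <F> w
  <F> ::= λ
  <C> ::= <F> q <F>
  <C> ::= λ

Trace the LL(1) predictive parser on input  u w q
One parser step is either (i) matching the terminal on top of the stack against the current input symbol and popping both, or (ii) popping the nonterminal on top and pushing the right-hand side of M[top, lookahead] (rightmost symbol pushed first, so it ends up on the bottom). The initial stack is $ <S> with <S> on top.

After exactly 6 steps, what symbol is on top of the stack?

     Stack            Input    Action
  1  $ <S>            u w q $  expand <S> ::= u w <C> <F>
  2  $ <F> <C> w u    u w q $  match u
  3  $ <F> <C> w      w q $    match w
  4  $ <F> <C>        q $      expand <C> ::= <F> q <F>
  5  $ <F> <F> q <F>  q $      expand <F> ::= λ
  6  $ <F> <F> q      q $      match q
Stack after step 6: $ <F> <F> (top = <F>).

<F>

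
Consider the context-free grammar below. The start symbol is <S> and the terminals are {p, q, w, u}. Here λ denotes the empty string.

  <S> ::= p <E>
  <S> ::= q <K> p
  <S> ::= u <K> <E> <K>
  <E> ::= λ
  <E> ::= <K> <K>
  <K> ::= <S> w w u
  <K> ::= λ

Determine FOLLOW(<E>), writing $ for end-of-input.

FIRST(<S>): from <S>::=p <E> we get {p}; from <S>::=q <K> p we get {q}; from <S>::=u <K> <E> <K> we get {u}. So FIRST(<S>) = {p, q, u}.
FIRST(<K>): from <K>::=<S> w w u we get {p, q, u}; from <K>::=λ we get {λ}. So FIRST(<K>) = {λ, p, q, u}.
FIRST(<E>): from <E>::=λ we get {λ}; from <E>::=<K> <K> we get {λ, p, q, u}. So FIRST(<E>) = {λ, p, q, u}.
FOLLOW(<S>) includes $ since <S> is the start symbol.
FOLLOW(<S>): in <K>::=<S> w w u, <S> is followed by w w u with FIRST {w}. Thus FOLLOW(<S>) = {$, w}.
FOLLOW(<E>): in <S>::=p <E>, the suffix after <E> is empty, so FOLLOW(<E>) ⊇ FOLLOW(<S>) = {$, w}; in <S>::=u <K> <E> <K>, <E> is followed by <K> with FIRST {λ, p, q, u}; in <S>::=u <K> <E> <K>, the suffix after <E> is nullable, so FOLLOW(<E>) ⊇ FOLLOW(<S>) = {$, w}. Thus FOLLOW(<E>) = {$, p, q, u, w}.
FOLLOW(<K>): in <S>::=q <K> p, <K> is followed by p with FIRST {p}; in <S>::=u <K> <E> <K> (occurrence 1), <K> is followed by <E> <K> with FIRST {λ, p, q, u}; in <S>::=u <K> <E> <K> (occurrence 1), the suffix after <K> is nullable, so FOLLOW(<K>) ⊇ FOLLOW(<S>) = {$, w}; in <S>::=u <K> <E> <K> (occurrence 2), the suffix after <K> is empty, so FOLLOW(<K>) ⊇ FOLLOW(<S>) = {$, w}; in <E>::=<K> <K> (occurrence 1), <K> is followed by <K> with FIRST {λ, p, q, u}; in <E>::=<K> <K> (occurrence 1), the suffix after <K> is nullable, so FOLLOW(<K>) ⊇ FOLLOW(<E>) = {$, p, q, u, w}; in <E>::=<K> <K> (occurrence 2), the suffix after <K> is empty, so FOLLOW(<K>) ⊇ FOLLOW(<E>) = {$, p, q, u, w}. Thus FOLLOW(<K>) = {$, p, q, u, w}.

{$, p, q, u, w}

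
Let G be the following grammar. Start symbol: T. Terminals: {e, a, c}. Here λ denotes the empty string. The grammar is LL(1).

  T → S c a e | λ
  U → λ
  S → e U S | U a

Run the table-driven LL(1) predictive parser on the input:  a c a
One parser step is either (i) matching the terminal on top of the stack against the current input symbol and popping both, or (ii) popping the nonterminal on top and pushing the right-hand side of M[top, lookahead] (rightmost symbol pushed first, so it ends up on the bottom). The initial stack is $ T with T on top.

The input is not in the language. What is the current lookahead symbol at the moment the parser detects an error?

     Stack        Input    Action
  1  $ T          a c a $  expand T → S c a e
  2  $ e a c S    a c a $  expand S → U a
  3  $ e a c a U  a c a $  expand U → λ
  4  $ e a c a    a c a $  match a
  5  $ e a c      c a $    match c
  6  $ e a        a $      match a
  7  $ e          $        error: top is terminal e but lookahead is $

$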